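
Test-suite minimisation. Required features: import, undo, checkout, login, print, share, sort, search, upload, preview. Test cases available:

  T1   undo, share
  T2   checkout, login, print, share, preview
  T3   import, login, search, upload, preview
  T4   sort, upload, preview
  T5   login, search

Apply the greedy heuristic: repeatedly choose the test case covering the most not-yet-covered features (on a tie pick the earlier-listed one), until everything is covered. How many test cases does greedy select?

Pick 1: T2 covers 5 new features (checkout, login, print, share, preview).
Pick 2: T3 covers 3 new features (import, search, upload).
Pick 3: T1 covers 1 new features (undo).
Pick 4: T4 covers 1 new features (sort).
Greedy uses 4 test cases.

4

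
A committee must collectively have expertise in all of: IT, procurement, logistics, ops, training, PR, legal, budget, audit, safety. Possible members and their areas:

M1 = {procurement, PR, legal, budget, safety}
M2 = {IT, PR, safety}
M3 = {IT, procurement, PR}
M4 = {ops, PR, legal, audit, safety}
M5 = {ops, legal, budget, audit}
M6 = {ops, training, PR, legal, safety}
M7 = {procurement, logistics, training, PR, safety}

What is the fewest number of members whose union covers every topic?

3

M2, M5, M7 together cover {IT, procurement, logistics, ops, training, PR, legal, budget, audit, safety} — every topic.
No 2 of the 7 members cover everything (all 21 pairs fall short), so 3 is minimum.
Greedy (largest uncovered first) would take M1, M4, M7, M2 — 4 members — but 3 suffice.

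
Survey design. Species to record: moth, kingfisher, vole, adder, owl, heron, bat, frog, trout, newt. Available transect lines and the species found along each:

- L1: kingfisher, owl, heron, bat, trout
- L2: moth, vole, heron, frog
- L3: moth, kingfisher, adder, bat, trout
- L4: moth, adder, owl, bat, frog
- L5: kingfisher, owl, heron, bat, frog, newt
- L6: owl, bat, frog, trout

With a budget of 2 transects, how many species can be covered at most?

Choosing L3, L5 covers {moth, kingfisher, adder, owl, heron, bat, frog, trout, newt} — 9 species.
No choice of 2 transects does better; here vole is left uncovered.

9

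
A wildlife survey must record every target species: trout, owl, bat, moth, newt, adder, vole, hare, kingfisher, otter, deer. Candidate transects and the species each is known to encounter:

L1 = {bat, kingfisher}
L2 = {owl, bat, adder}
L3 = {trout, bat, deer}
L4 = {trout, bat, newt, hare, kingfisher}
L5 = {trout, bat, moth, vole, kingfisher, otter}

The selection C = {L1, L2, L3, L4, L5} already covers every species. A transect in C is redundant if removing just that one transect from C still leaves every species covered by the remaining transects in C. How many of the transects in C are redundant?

1

Drop L1: the rest still cover every species — redundant.
Drop L2: owl, adder uncovered — not redundant.
Drop L3: deer uncovered — not redundant.
Drop L4: newt, hare uncovered — not redundant.
Drop L5: moth, vole, otter uncovered — not redundant.
1 redundant: L1.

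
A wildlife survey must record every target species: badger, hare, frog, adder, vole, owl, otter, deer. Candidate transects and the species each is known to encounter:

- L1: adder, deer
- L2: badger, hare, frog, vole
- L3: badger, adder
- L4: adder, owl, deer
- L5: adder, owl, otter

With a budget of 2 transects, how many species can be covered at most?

Choosing L2, L4 covers {badger, hare, frog, adder, vole, owl, deer} — 7 species.
No choice of 2 transects does better; here otter is left uncovered.

7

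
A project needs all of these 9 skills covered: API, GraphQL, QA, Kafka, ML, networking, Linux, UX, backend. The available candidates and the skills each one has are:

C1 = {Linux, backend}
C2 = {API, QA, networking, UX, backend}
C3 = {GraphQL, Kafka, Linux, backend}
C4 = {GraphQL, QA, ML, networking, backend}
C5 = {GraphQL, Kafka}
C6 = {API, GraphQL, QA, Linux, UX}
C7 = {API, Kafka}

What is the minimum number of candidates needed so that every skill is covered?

3

C2, C3, C4 together cover {API, GraphQL, QA, Kafka, ML, networking, Linux, UX, backend} — every skill.
No 2 of the 7 candidates cover everything (all 21 pairs fall short), so 3 is minimum.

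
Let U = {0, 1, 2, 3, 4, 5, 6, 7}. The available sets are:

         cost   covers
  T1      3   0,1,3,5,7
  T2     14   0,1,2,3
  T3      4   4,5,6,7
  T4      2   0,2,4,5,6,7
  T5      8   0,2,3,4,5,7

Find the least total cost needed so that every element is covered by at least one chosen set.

5

T1, T4 cover every element at cost 3 + 2 = 5.
Any cover uses at least 2 sets; among all covering selections none totals below 5.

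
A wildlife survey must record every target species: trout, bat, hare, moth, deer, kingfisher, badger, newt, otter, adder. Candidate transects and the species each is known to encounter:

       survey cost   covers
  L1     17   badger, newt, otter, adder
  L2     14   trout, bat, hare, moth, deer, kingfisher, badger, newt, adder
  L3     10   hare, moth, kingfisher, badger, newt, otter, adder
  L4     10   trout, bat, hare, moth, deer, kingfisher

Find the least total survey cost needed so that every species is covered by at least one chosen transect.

20

L3, L4 cover every species at survey cost 10 + 10 = 20.
Any cover uses at least 2 transects; among all covering selections none totals below 20.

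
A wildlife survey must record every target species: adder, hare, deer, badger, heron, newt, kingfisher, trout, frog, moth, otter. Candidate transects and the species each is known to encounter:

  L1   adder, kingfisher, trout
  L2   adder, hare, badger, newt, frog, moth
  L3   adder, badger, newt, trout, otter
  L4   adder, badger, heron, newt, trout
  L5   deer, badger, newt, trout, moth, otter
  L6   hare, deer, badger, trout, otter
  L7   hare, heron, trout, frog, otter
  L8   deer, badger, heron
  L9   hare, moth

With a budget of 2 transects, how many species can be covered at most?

Choosing L2, L5 covers {adder, hare, deer, badger, newt, trout, frog, moth, otter} — 9 species.
No choice of 2 transects does better; here heron, kingfisher are left uncovered.

9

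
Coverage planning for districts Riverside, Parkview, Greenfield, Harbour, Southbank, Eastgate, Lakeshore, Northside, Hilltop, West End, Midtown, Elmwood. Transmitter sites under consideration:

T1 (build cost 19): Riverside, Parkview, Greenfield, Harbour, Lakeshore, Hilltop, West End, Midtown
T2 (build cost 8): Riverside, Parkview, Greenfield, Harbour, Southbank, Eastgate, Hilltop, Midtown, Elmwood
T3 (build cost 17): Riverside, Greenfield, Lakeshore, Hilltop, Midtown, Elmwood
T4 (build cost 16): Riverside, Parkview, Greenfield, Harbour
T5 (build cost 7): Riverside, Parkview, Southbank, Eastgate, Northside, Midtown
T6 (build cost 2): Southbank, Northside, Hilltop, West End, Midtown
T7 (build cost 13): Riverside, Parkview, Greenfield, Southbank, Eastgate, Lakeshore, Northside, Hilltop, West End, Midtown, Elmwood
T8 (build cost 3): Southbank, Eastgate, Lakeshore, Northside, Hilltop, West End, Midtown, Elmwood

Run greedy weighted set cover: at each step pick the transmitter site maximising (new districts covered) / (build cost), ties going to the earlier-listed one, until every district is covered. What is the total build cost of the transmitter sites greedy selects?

Pick 1: T8 adds 8 new (Southbank, Eastgate, Lakeshore, Northside, Hilltop, West End, Midtown, Elmwood) at build cost 3 (ratio 8/3).
Pick 2: T2 adds 4 new (Riverside, Parkview, Greenfield, Harbour) at build cost 8 (ratio 4/8).
Greedy total build cost: 3 + 8 = 11.

11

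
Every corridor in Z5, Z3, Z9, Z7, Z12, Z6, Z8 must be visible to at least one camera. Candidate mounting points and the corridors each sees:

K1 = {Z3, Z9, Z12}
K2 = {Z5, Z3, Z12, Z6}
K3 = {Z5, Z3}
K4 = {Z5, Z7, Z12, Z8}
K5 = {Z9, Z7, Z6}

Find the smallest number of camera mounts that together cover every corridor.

3

K1, K2, K4 together cover {Z5, Z3, Z9, Z7, Z12, Z6, Z8} — every corridor.
No 2 of the 5 camera mounts cover everything (all 10 pairs fall short), so 3 is minimum.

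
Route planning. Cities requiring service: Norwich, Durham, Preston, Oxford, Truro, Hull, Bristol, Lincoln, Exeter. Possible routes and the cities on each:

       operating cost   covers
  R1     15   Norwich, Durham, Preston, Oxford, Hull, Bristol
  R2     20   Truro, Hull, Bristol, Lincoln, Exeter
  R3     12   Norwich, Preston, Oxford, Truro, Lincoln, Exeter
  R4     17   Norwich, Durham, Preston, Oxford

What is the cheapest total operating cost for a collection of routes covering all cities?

27

R1, R3 cover every city at operating cost 15 + 12 = 27.
Any cover uses at least 2 routes; among all covering selections none totals below 27.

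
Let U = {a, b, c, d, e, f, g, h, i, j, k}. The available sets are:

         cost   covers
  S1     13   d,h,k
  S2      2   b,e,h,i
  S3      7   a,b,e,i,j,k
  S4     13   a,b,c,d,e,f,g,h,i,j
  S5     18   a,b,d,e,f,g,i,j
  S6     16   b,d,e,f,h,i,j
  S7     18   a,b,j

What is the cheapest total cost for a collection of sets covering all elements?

20

S3, S4 cover every element at cost 7 + 13 = 20.
Any cover uses at least 2 sets; among all covering selections none totals below 20.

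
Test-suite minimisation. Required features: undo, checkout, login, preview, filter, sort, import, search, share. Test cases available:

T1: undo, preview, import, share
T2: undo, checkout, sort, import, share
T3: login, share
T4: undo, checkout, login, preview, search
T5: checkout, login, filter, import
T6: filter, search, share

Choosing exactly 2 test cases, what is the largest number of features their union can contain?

Choosing T2, T4 covers {undo, checkout, login, preview, sort, import, search, share} — 8 features.
No choice of 2 test cases does better; here filter is left uncovered.

8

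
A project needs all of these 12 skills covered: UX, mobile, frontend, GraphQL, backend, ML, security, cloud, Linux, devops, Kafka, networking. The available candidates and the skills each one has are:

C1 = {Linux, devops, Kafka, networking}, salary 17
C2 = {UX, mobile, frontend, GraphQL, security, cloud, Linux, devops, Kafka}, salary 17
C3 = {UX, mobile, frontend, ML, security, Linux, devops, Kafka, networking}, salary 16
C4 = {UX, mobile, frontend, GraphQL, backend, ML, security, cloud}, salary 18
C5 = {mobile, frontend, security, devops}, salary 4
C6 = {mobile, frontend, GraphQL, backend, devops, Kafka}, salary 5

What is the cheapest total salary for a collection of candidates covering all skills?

34

C3, C4 cover every skill at salary 16 + 18 = 34.
Any cover uses at least 2 candidates; among all covering selections none totals below 34.
Greedy by coverage-per-salary would pick C6, C3, C2 for 38 — worse than the optimum 34.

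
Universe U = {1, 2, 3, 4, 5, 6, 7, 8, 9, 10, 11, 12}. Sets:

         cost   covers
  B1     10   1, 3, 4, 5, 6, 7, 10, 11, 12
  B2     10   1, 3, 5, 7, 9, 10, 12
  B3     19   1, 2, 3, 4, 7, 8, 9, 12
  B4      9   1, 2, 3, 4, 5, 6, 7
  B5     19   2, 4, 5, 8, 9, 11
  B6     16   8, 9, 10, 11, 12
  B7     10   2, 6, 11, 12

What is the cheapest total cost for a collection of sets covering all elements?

B4, B6 cover every element at cost 9 + 16 = 25.
Any cover uses at least 2 sets; among all covering selections none totals below 25.

25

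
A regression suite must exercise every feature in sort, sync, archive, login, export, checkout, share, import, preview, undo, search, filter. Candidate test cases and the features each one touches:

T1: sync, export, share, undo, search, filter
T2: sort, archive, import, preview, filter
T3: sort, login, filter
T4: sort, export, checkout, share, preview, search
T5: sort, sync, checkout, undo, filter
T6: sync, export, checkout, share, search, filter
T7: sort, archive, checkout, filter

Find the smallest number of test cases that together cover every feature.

4

T1, T2, T3, T4 together cover {sort, sync, archive, login, export, checkout, share, import, preview, undo, search, filter} — every feature.
No 3 of the 7 test cases cover everything (all 35 triples fall short), so 4 is minimum.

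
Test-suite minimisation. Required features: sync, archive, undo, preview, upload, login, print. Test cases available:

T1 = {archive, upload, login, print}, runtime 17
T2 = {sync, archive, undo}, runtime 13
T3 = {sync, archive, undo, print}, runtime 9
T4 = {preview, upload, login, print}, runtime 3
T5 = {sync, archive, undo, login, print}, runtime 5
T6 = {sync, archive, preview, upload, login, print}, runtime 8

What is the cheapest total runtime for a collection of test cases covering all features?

8

T4, T5 cover every feature at runtime 3 + 5 = 8.
Any cover uses at least 2 test cases; among all covering selections none totals below 8.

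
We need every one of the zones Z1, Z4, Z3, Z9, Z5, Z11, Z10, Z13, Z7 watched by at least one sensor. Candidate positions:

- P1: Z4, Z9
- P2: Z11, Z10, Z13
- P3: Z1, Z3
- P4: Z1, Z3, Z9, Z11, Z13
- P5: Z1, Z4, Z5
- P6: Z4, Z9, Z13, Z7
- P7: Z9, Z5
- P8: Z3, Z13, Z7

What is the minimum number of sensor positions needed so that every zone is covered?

P1, P2, P5, P8 together cover {Z1, Z4, Z3, Z9, Z5, Z11, Z10, Z13, Z7} — every zone.
No 3 of the 8 sensor positions cover everything (all 56 triples fall short), so 4 is minimum.

4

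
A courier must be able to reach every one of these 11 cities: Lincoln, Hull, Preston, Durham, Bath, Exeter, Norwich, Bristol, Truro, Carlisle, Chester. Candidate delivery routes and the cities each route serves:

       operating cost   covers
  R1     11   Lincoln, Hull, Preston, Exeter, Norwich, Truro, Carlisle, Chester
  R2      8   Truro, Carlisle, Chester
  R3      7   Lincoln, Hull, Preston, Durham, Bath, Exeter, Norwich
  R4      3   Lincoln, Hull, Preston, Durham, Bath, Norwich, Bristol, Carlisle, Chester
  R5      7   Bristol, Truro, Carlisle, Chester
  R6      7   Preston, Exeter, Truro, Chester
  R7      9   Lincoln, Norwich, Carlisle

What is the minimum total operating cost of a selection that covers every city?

10

R4, R6 cover every city at operating cost 3 + 7 = 10.
Any cover uses at least 2 routes; among all covering selections none totals below 10.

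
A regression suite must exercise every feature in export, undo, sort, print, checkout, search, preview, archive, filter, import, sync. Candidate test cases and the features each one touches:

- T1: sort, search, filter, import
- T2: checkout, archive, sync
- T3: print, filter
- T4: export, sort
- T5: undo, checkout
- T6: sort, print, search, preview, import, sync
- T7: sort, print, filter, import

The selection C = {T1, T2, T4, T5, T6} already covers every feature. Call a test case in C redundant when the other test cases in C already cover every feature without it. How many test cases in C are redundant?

Drop T1: filter uncovered — not redundant.
Drop T2: archive uncovered — not redundant.
Drop T4: export uncovered — not redundant.
Drop T5: undo uncovered — not redundant.
Drop T6: print, preview uncovered — not redundant.
None of the test cases in C is redundant.

0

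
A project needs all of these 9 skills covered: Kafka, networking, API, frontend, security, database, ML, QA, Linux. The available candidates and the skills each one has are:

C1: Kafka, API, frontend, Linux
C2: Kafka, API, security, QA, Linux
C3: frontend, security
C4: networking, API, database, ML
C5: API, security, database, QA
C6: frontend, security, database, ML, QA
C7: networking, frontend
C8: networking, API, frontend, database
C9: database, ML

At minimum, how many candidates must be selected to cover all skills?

C1, C2, C4 together cover {Kafka, networking, API, frontend, security, database, ML, QA, Linux} — every skill.
No 2 of the 9 candidates cover everything (all 36 pairs fall short), so 3 is minimum.

3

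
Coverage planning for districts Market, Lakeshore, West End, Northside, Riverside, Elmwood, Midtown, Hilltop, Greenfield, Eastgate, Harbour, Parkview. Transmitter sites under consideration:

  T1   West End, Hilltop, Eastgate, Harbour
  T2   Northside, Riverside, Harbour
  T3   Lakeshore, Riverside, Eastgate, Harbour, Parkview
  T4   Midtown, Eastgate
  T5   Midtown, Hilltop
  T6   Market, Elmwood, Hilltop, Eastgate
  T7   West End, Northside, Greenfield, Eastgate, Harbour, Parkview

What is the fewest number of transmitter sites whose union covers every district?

T3, T4, T6, T7 together cover {Market, Lakeshore, West End, Northside, Riverside, Elmwood, Midtown, Hilltop, Greenfield, Eastgate, Harbour, Parkview} — every district.
No 3 of the 7 transmitter sites cover everything (all 35 triples fall short), so 4 is minimum.

4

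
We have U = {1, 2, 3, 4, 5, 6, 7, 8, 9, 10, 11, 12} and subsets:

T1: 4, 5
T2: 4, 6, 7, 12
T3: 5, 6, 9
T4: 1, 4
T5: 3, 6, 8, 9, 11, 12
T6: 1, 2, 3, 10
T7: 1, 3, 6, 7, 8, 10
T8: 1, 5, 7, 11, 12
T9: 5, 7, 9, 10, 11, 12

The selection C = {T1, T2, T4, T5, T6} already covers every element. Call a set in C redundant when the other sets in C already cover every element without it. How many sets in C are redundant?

1

Drop T1: 5 uncovered — not redundant.
Drop T2: 7 uncovered — not redundant.
Drop T4: the rest still cover every element — redundant.
Drop T5: 8, 9, 11 uncovered — not redundant.
Drop T6: 2, 10 uncovered — not redundant.
1 redundant: T4.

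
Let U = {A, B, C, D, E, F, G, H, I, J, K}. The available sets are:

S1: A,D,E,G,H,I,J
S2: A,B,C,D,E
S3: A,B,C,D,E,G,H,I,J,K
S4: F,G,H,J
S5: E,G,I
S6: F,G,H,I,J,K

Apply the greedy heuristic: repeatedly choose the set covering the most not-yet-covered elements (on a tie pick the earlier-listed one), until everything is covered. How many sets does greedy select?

Pick 1: S3 covers 10 new elements (A, B, C, D, E, G, H, I, J, K).
Pick 2: S4 covers 1 new elements (F).
Greedy uses 2 sets.

2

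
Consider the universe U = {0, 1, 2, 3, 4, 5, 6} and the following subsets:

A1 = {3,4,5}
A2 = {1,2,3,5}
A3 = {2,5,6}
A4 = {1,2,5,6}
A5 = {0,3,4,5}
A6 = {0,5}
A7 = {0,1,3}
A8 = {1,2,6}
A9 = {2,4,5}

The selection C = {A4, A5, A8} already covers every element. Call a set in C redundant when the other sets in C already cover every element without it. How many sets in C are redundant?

Drop A4: the rest still cover every element — redundant.
Drop A5: 0, 3, 4 uncovered — not redundant.
Drop A8: the rest still cover every element — redundant.
2 redundant: A4, A8.

2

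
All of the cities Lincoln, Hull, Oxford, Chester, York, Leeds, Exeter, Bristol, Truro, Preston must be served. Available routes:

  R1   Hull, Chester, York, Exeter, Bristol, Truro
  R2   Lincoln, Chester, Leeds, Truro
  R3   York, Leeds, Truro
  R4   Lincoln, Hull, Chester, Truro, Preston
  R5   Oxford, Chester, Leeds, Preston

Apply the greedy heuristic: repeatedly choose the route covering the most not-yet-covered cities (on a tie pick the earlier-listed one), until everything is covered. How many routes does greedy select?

3

Pick 1: R1 covers 6 new cities (Hull, Chester, York, Exeter, Bristol, Truro).
Pick 2: R5 covers 3 new cities (Oxford, Leeds, Preston).
Pick 3: R2 covers 1 new cities (Lincoln).
Greedy uses 3 routes.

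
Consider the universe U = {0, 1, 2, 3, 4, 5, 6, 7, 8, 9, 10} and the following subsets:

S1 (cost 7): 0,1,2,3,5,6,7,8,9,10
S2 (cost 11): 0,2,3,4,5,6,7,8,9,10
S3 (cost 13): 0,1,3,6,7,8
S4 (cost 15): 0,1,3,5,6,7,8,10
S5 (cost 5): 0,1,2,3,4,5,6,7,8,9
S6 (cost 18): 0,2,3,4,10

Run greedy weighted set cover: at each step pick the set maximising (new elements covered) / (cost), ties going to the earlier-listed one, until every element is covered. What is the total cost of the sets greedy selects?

Pick 1: S5 adds 10 new (0, 1, 2, 3, 4, 5, 6, 7, 8, 9) at cost 5 (ratio 10/5).
Pick 2: S1 adds 1 new (10) at cost 7 (ratio 1/7).
Greedy total cost: 5 + 7 = 12.

12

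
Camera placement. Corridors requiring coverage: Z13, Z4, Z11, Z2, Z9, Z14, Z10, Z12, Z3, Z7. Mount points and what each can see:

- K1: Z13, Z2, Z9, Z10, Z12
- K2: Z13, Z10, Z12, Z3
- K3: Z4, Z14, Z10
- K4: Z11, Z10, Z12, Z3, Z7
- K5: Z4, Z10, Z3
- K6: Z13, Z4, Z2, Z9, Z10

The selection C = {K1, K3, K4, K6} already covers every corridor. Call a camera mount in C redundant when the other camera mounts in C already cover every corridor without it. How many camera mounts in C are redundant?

2

Drop K1: the rest still cover every corridor — redundant.
Drop K3: Z14 uncovered — not redundant.
Drop K4: Z11, Z3, Z7 uncovered — not redundant.
Drop K6: the rest still cover every corridor — redundant.
2 redundant: K1, K6.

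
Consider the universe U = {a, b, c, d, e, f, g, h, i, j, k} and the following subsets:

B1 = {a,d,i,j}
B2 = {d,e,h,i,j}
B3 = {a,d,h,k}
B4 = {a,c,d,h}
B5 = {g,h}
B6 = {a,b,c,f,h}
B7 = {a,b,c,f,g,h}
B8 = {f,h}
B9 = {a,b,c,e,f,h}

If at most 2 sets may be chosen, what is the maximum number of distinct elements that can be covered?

10

Choosing B2, B7 covers {a, b, c, d, e, f, g, h, i, j} — 10 elements.
No choice of 2 sets does better; here k is left uncovered.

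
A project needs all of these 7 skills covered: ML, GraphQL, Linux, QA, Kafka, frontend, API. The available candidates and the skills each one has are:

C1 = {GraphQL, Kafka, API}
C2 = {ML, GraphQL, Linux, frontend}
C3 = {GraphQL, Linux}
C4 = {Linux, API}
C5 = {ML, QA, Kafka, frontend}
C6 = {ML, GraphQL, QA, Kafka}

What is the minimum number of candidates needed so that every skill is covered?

C1, C2, C5 together cover {ML, GraphQL, Linux, QA, Kafka, frontend, API} — every skill.
No 2 of the 6 candidates cover everything (all 15 pairs fall short), so 3 is minimum.

3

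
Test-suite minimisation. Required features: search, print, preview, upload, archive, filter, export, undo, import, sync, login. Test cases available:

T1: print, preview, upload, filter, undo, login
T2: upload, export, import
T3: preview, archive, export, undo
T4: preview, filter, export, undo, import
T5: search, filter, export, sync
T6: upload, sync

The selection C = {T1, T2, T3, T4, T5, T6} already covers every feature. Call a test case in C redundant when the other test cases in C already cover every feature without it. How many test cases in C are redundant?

Drop T1: print, login uncovered — not redundant.
Drop T2: the rest still cover every feature — redundant.
Drop T3: archive uncovered — not redundant.
Drop T4: the rest still cover every feature — redundant.
Drop T5: search uncovered — not redundant.
Drop T6: the rest still cover every feature — redundant.
3 redundant: T2, T4, T6.

3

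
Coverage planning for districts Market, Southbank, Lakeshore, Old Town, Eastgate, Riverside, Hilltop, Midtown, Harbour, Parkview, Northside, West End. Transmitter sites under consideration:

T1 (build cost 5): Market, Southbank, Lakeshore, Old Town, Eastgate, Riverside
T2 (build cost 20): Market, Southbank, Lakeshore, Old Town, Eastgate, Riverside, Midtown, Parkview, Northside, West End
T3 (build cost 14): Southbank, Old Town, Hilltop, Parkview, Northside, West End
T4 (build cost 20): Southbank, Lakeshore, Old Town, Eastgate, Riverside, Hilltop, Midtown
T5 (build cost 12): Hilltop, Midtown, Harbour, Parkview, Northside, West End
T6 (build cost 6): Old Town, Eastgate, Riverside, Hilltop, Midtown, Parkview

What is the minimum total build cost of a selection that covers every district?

17

T1, T5 cover every district at build cost 5 + 12 = 17.
Any cover uses at least 2 transmitter sites; among all covering selections none totals below 17.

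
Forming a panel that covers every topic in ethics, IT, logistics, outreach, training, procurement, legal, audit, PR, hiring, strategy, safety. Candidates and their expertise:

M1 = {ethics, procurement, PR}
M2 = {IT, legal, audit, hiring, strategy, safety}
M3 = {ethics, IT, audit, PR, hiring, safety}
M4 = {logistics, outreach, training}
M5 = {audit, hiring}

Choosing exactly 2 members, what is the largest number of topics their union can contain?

Choosing M1, M2 covers {ethics, IT, procurement, legal, audit, PR, hiring, strategy, safety} — 9 topics.
No choice of 2 members does better; here logistics, outreach, training are left uncovered.

9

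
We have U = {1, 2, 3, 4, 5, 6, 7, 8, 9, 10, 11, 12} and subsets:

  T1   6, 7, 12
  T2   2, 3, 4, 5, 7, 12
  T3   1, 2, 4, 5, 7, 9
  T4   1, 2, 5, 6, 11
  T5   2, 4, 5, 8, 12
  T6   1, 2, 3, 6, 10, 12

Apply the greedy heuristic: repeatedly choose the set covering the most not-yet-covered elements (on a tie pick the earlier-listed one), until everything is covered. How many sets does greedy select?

Pick 1: T2 covers 6 new elements (2, 3, 4, 5, 7, 12).
Pick 2: T4 covers 3 new elements (1, 6, 11).
Pick 3: T3 covers 1 new elements (9).
Pick 4: T5 covers 1 new elements (8).
Pick 5: T6 covers 1 new elements (10).
Greedy uses 5 sets. (The true minimum is 4.)

5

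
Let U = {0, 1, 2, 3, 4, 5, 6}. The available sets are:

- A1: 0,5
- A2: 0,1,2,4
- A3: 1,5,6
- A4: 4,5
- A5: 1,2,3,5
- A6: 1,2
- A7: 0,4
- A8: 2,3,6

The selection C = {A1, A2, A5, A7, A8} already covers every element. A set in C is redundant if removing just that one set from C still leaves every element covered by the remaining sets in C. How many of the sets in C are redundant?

Drop A1: the rest still cover every element — redundant.
Drop A2: the rest still cover every element — redundant.
Drop A5: the rest still cover every element — redundant.
Drop A7: the rest still cover every element — redundant.
Drop A8: 6 uncovered — not redundant.
4 redundant: A1, A2, A5, A7.

4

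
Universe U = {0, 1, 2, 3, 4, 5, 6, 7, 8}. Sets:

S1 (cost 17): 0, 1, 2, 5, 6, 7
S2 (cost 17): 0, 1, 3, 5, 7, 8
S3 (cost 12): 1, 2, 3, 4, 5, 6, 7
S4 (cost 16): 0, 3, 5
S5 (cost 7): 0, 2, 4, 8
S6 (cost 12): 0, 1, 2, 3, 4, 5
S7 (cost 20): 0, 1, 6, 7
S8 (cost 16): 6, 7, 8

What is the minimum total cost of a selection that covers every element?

19

S3, S5 cover every element at cost 12 + 7 = 19.
Any cover uses at least 2 sets; among all covering selections none totals below 19.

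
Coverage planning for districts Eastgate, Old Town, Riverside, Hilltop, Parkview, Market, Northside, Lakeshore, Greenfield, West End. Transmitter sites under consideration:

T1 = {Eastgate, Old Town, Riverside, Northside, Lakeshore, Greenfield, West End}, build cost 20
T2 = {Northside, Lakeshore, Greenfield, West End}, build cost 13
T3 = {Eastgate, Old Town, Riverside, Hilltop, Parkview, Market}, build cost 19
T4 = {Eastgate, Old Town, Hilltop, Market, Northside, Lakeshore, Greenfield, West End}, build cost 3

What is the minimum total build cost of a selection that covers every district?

22

T3, T4 cover every district at build cost 19 + 3 = 22.
Any cover uses at least 2 transmitter sites; among all covering selections none totals below 22.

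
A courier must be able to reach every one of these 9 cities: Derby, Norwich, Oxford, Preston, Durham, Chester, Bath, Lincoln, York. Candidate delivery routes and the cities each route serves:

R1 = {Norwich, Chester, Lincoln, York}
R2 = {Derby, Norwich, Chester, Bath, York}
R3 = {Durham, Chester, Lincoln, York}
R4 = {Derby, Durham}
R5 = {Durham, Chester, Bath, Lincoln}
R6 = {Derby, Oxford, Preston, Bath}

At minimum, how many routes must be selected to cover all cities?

R1, R3, R6 together cover {Derby, Norwich, Oxford, Preston, Durham, Chester, Bath, Lincoln, York} — every city.
No 2 of the 6 routes cover everything (all 15 pairs fall short), so 3 is minimum.

3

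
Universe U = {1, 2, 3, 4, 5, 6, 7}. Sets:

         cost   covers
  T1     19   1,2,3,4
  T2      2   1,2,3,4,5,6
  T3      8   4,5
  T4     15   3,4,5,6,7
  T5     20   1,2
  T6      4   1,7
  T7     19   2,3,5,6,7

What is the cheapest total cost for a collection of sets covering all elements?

T2, T6 cover every element at cost 2 + 4 = 6.
Any cover uses at least 2 sets; among all covering selections none totals below 6.

6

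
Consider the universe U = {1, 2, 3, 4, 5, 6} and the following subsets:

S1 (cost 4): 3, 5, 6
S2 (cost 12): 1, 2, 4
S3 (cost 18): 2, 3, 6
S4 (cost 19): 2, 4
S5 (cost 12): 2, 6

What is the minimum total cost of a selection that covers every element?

S1, S2 cover every element at cost 4 + 12 = 16.
Any cover uses at least 2 sets; among all covering selections none totals below 16.

16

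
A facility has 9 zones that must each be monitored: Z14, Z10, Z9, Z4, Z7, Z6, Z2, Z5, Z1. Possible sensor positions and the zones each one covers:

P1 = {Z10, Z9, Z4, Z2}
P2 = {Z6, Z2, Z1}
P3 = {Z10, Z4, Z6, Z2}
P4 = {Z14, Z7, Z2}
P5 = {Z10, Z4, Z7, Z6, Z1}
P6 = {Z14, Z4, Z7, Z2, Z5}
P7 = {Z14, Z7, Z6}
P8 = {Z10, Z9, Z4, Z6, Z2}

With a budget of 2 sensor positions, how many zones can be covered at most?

8

Choosing P5, P6 covers {Z14, Z10, Z4, Z7, Z6, Z2, Z5, Z1} — 8 zones.
No choice of 2 sensor positions does better; here Z9 is left uncovered.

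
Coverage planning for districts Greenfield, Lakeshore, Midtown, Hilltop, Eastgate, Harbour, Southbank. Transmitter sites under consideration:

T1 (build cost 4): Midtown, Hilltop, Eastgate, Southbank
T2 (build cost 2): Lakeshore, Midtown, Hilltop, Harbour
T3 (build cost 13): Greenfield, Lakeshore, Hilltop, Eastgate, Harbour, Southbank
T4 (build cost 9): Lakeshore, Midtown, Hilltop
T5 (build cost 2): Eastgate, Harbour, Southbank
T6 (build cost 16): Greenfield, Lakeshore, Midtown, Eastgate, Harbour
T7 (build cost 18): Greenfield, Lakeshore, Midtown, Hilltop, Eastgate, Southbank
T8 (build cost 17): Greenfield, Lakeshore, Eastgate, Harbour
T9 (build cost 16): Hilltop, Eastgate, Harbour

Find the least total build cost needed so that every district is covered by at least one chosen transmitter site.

T2, T3 cover every district at build cost 2 + 13 = 15.
Any cover uses at least 2 transmitter sites; among all covering selections none totals below 15.
Greedy by coverage-per-build cost would pick T2, T5, T3 for 17 — worse than the optimum 15.

15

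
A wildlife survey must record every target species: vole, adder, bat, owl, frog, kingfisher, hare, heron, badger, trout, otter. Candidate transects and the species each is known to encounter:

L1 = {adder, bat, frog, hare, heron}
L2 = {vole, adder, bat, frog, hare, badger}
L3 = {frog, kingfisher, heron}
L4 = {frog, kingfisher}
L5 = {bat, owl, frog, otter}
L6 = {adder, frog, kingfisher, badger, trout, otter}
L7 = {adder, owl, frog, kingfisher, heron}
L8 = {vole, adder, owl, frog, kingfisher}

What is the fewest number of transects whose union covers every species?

3

L1, L6, L8 together cover {vole, adder, bat, owl, frog, kingfisher, hare, heron, badger, trout, otter} — every species.
No 2 of the 8 transects cover everything (all 28 pairs fall short), so 3 is minimum.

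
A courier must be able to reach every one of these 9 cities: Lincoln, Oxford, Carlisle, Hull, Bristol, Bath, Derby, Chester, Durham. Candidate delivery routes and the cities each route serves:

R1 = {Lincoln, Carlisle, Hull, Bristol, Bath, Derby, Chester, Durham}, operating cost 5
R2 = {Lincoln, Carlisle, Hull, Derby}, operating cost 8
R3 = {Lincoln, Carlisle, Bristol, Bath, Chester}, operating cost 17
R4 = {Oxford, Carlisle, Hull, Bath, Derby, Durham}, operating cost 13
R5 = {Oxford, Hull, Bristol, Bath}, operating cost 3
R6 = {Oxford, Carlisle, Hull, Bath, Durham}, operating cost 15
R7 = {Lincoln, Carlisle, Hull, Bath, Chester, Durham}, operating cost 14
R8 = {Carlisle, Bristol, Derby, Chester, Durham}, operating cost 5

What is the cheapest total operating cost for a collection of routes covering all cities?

8

R1, R5 cover every city at operating cost 5 + 3 = 8.
Any cover uses at least 2 routes; among all covering selections none totals below 8.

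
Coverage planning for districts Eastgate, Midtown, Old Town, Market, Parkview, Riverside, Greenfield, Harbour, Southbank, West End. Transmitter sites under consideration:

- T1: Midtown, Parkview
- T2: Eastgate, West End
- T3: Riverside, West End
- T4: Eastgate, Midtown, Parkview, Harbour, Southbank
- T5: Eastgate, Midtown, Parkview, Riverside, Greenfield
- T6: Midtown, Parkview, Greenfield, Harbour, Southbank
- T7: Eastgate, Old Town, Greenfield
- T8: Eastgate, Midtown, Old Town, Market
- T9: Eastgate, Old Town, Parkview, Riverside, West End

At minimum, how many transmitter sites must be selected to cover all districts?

3

T3, T6, T8 together cover {Eastgate, Midtown, Old Town, Market, Parkview, Riverside, Greenfield, Harbour, Southbank, West End} — every district.
No 2 of the 9 transmitter sites cover everything (all 36 pairs fall short), so 3 is minimum.
Greedy (largest uncovered first) would take T4, T9, T5, T8 — 4 transmitter sites — but 3 suffice.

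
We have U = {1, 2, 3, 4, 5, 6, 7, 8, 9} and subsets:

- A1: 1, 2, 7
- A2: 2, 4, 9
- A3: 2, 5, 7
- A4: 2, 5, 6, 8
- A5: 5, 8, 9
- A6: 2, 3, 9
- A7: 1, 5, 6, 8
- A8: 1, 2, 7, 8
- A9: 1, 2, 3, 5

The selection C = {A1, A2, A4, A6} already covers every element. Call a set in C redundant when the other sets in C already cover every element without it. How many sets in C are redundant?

Drop A1: 1, 7 uncovered — not redundant.
Drop A2: 4 uncovered — not redundant.
Drop A4: 5, 6, 8 uncovered — not redundant.
Drop A6: 3 uncovered — not redundant.
None of the sets in C is redundant.

0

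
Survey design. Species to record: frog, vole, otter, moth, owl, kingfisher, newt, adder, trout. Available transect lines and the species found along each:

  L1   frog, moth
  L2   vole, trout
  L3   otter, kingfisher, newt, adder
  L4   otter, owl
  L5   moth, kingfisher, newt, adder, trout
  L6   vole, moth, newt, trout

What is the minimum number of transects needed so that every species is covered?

L1, L2, L3, L4 together cover {frog, vole, otter, moth, owl, kingfisher, newt, adder, trout} — every species.
No 3 of the 6 transects cover everything (all 20 triples fall short), so 4 is minimum.

4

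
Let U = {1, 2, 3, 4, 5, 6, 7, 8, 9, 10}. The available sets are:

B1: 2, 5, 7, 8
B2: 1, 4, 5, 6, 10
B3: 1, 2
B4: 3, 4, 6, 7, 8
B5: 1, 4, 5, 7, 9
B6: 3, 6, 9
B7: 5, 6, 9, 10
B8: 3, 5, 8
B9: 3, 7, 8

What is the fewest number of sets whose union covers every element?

3

B1, B2, B6 together cover {1, 2, 3, 4, 5, 6, 7, 8, 9, 10} — every element.
No 2 of the 9 sets cover everything (all 36 pairs fall short), so 3 is minimum.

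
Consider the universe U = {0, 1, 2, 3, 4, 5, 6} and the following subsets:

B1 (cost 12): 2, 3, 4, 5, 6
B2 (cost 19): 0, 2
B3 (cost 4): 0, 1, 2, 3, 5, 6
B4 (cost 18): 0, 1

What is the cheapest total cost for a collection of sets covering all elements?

B1, B3 cover every element at cost 12 + 4 = 16.
Any cover uses at least 2 sets; among all covering selections none totals below 16.

16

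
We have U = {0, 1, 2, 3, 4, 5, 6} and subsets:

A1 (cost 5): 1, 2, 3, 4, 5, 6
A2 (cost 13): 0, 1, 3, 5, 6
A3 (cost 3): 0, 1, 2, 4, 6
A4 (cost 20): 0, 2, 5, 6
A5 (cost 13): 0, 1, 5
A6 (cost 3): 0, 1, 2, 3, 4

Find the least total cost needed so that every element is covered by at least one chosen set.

8

A1, A3 cover every element at cost 5 + 3 = 8.
Any cover uses at least 2 sets; among all covering selections none totals below 8.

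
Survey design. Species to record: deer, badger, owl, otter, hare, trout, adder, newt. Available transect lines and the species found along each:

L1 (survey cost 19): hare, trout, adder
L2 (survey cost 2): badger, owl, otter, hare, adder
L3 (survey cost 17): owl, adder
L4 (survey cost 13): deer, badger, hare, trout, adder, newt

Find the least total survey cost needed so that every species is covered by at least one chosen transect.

15

L2, L4 cover every species at survey cost 2 + 13 = 15.
Any cover uses at least 2 transects; among all covering selections none totals below 15.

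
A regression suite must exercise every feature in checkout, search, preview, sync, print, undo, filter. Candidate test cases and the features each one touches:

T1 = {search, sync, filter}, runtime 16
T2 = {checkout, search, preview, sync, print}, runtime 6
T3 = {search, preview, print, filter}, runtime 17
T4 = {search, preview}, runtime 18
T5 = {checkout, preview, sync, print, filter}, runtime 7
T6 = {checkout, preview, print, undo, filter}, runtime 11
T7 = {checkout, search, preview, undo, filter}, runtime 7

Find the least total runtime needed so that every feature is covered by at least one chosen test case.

13

T2, T7 cover every feature at runtime 6 + 7 = 13.
Any cover uses at least 2 test cases; among all covering selections none totals below 13.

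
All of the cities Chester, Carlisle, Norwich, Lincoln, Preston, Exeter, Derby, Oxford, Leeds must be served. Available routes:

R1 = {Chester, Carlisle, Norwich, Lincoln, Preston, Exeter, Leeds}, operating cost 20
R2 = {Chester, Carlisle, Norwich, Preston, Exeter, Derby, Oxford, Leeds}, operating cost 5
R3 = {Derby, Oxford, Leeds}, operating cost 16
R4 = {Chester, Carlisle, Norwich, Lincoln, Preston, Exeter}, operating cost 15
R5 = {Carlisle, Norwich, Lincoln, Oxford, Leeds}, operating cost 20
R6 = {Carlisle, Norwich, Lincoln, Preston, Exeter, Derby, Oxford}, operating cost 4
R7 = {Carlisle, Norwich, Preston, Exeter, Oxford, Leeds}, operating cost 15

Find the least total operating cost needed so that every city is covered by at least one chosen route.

R2, R6 cover every city at operating cost 5 + 4 = 9.
Any cover uses at least 2 routes; among all covering selections none totals below 9.

9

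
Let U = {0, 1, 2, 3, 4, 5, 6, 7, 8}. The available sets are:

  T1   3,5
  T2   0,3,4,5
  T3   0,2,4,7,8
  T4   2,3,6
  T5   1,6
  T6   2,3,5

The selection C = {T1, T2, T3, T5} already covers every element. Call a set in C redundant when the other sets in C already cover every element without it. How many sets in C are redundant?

Drop T1: the rest still cover every element — redundant.
Drop T2: the rest still cover every element — redundant.
Drop T3: 2, 7, 8 uncovered — not redundant.
Drop T5: 1, 6 uncovered — not redundant.
2 redundant: T1, T2.

2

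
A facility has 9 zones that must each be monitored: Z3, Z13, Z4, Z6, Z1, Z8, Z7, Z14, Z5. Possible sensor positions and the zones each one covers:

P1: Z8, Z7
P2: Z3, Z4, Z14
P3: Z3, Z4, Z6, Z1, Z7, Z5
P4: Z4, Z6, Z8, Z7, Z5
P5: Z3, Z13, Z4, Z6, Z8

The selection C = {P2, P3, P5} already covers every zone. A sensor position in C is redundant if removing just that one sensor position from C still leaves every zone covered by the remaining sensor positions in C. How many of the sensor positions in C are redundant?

Drop P2: Z14 uncovered — not redundant.
Drop P3: Z1, Z7, Z5 uncovered — not redundant.
Drop P5: Z13, Z8 uncovered — not redundant.
None of the sensor positions in C is redundant.

0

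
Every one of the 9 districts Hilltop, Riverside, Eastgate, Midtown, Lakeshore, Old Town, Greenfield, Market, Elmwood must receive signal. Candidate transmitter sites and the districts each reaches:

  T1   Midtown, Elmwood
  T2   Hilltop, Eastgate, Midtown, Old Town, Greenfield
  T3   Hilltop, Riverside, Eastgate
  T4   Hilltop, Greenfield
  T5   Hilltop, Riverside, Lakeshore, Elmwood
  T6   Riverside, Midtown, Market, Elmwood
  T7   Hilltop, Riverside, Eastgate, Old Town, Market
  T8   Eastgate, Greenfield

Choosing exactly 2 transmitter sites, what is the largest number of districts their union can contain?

8

Choosing T2, T5 covers {Hilltop, Riverside, Eastgate, Midtown, Lakeshore, Old Town, Greenfield, Elmwood} — 8 districts.
No choice of 2 transmitter sites does better; here Market is left uncovered.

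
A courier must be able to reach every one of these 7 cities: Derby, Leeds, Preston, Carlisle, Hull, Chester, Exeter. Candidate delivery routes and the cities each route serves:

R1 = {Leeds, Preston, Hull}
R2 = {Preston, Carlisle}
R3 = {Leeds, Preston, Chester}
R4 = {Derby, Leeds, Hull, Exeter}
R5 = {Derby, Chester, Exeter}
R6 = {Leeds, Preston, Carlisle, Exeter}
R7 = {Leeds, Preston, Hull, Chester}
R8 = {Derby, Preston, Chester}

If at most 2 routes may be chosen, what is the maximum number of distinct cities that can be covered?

6

Choosing R1, R5 covers {Derby, Leeds, Preston, Hull, Chester, Exeter} — 6 cities.
No choice of 2 routes does better; here Carlisle is left uncovered.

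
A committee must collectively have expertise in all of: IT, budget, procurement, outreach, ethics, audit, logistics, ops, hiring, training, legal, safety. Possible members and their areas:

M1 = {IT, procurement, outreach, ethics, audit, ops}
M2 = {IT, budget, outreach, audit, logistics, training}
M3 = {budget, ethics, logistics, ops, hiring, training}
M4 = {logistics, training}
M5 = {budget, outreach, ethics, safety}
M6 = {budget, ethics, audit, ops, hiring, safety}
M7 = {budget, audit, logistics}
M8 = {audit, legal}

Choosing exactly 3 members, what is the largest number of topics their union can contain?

Choosing M1, M2, M6 covers {IT, budget, procurement, outreach, ethics, audit, logistics, ops, hiring, training, safety} — 11 topics.
No choice of 3 members does better; here legal is left uncovered.

11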